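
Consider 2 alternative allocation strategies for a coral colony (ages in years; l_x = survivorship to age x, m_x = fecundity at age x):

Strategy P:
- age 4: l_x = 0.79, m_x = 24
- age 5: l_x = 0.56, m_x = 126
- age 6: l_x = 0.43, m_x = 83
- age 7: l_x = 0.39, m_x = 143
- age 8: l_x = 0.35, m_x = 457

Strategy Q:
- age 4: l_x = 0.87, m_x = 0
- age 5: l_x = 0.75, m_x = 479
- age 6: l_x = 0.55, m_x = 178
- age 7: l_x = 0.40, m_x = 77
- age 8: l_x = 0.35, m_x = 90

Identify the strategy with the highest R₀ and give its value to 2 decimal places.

Strategy P: R₀ = 0.79×24 + 0.56×126 + 0.43×83 + 0.39×143 + 0.35×457 = 340.9300
Strategy Q: R₀ = 0.87×0 + 0.75×479 + 0.55×178 + 0.40×77 + 0.35×90 = 519.4500
Highest R₀: strategy Q with 519.4500.

519.45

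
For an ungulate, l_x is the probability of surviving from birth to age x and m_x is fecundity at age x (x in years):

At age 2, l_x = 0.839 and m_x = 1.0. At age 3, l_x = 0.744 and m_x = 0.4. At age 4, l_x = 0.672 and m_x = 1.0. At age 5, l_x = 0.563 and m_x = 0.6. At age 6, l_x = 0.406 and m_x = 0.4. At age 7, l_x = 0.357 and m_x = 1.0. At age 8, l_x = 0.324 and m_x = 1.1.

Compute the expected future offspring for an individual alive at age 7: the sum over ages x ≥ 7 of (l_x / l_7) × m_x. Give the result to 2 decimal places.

2.00

l_7 = 0.357. Conditional survival from age 7 to x is l_x / l_7.
  x=7: (0.357/0.357) × 1.0 = 1.0000
  x=8: (0.324/0.357) × 1.1 = 0.9983
Sum = 1.0000 + 0.9983 = 1.9983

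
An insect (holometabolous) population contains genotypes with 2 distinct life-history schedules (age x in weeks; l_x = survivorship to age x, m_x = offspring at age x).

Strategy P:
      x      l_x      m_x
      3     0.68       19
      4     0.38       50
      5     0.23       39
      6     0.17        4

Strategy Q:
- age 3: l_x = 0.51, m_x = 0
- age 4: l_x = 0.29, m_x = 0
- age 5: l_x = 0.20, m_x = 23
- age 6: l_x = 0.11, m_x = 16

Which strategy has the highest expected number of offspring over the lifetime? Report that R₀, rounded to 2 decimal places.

Strategy P: R₀ = 0.68×19 + 0.38×50 + 0.23×39 + 0.17×4 = 41.5700
Strategy Q: R₀ = 0.51×0 + 0.29×0 + 0.20×23 + 0.11×16 = 6.3600
Highest R₀: strategy P with 41.5700.

41.57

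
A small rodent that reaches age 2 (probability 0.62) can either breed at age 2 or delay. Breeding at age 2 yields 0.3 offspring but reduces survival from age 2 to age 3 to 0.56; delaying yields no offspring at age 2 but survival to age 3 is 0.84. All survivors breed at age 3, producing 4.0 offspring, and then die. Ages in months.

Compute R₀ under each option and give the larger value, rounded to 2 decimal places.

breed at age 2: R₀ = 0.62 × (0.3 + 0.56 × 4.0) = 0.62 × 2.5400 = 1.5748
delay to age 3: R₀ = 0.62 × (0.84 × 4.0) = 0.62 × 3.3600 = 2.0832
Higher: delay to age 3 (2.0832).

2.08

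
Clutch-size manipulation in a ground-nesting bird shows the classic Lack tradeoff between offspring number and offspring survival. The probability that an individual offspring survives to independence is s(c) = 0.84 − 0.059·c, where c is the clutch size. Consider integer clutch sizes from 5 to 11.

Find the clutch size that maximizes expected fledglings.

7

Expected fledglings = c × s(c):
  c=5: 5 × 0.545 = 2.725
  c=6: 6 × 0.486 = 2.916
  c=7: 7 × 0.427 = 2.989
  c=8: 8 × 0.368 = 2.944
  c=9: 9 × 0.309 = 2.781
  c=10: 10 × 0.250 = 2.500
  c=11: 11 × 0.191 = 2.101
Maximum at c = 7 (2.989 fledglings).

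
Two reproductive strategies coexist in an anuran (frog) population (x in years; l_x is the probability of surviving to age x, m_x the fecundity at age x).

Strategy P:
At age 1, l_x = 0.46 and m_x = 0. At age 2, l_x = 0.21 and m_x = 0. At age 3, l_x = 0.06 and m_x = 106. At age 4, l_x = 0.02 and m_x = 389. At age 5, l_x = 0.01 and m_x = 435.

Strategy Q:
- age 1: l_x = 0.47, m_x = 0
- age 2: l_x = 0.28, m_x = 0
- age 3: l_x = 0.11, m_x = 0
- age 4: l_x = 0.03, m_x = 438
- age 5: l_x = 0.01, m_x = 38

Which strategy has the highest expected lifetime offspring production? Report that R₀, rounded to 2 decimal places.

18.49

Strategy P: R₀ = 0.46×0 + 0.21×0 + 0.06×106 + 0.02×389 + 0.01×435 = 18.4900
Strategy Q: R₀ = 0.47×0 + 0.28×0 + 0.11×0 + 0.03×438 + 0.01×38 = 13.5200
Highest R₀: strategy P with 18.4900.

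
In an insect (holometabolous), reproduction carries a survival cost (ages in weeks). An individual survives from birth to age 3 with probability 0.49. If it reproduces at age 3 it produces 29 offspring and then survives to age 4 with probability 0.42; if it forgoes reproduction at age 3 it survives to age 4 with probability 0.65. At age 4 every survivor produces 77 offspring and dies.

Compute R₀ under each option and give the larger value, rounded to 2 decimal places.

30.06

breed at age 3: R₀ = 0.49 × (29 + 0.42 × 77) = 0.49 × 61.3400 = 30.0566
delay to age 4: R₀ = 0.49 × (0.65 × 77) = 0.49 × 50.0500 = 24.5245
Higher: breed at age 3 (30.0566).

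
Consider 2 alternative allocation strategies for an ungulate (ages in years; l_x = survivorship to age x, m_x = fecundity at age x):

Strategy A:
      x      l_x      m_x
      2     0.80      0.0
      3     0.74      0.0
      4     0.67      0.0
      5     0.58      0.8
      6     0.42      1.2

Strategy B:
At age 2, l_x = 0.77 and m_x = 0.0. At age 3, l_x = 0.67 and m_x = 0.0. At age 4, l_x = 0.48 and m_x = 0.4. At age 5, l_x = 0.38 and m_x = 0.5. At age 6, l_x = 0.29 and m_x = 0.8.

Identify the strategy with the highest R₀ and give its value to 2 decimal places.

Strategy A: R₀ = 0.80×0.0 + 0.74×0.0 + 0.67×0.0 + 0.58×0.8 + 0.42×1.2 = 0.9680
Strategy B: R₀ = 0.77×0.0 + 0.67×0.0 + 0.48×0.4 + 0.38×0.5 + 0.29×0.8 = 0.6140
Highest R₀: strategy A with 0.9680.

0.97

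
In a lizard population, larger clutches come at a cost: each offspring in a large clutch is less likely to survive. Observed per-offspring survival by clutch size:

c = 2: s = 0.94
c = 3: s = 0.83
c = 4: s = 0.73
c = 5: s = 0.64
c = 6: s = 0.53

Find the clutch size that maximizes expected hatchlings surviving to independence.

5

Expected hatchlings surviving to independence = c × s(c):
  c=2: 2 × 0.94 = 1.880
  c=3: 3 × 0.83 = 2.490
  c=4: 4 × 0.73 = 2.920
  c=5: 5 × 0.64 = 3.200
  c=6: 6 × 0.53 = 3.180
Maximum at c = 5 (3.200 hatchlings surviving to independence).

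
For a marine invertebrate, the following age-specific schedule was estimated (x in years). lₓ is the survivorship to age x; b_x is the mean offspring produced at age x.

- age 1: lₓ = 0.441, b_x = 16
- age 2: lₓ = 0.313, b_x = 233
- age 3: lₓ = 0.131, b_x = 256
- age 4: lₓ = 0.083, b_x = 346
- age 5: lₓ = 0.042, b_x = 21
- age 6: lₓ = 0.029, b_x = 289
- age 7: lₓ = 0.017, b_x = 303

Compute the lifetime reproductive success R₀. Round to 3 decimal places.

156.653

R₀ = Σ lₓ b_x:
  age 1: 0.441 × 16 = 7.0560
  age 2: 0.313 × 233 = 72.9290
  age 3: 0.131 × 256 = 33.5360
  age 4: 0.083 × 346 = 28.7180
  age 5: 0.042 × 21 = 0.8820
  age 6: 0.029 × 289 = 8.3810
  age 7: 0.017 × 303 = 5.1510
R₀ = 7.0560 + 72.9290 + 33.5360 + 28.7180 + 0.8820 + 8.3810 + 5.1510 = 156.6530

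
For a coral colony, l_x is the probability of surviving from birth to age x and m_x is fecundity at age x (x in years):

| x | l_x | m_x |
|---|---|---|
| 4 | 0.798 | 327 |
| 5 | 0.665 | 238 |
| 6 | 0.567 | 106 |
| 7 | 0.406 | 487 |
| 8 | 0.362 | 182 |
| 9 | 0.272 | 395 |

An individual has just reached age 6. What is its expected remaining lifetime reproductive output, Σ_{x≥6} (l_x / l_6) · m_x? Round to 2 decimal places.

l_6 = 0.567. Conditional survival from age 6 to x is l_x / l_6.
  x=6: (0.567/0.567) × 106 = 106.0000
  x=7: (0.406/0.567) × 487 = 348.7160
  x=8: (0.362/0.567) × 182 = 116.1975
  x=9: (0.272/0.567) × 395 = 189.4885
Sum = 106.0000 + 348.7160 + 116.1975 + 189.4885 = 760.4021

760.40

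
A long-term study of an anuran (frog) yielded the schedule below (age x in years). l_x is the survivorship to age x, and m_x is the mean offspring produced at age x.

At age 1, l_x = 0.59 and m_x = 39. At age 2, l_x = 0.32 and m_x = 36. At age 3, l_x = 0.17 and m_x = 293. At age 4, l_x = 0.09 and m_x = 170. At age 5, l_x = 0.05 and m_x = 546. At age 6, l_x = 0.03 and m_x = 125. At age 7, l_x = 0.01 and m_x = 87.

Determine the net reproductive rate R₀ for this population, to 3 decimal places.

R₀ = Σ l_x m_x:
  age 1: 0.59 × 39 = 23.0100
  age 2: 0.32 × 36 = 11.5200
  age 3: 0.17 × 293 = 49.8100
  age 4: 0.09 × 170 = 15.3000
  age 5: 0.05 × 546 = 27.3000
  age 6: 0.03 × 125 = 3.7500
  age 7: 0.01 × 87 = 0.8700
R₀ = 23.0100 + 11.5200 + 49.8100 + 15.3000 + 27.3000 + 3.7500 + 0.8700 = 131.5600

131.560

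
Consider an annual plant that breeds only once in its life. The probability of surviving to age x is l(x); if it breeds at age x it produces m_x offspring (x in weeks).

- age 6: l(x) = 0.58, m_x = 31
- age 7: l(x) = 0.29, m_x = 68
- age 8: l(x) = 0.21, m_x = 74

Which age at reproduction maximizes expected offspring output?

Expected offspring if breeding at age x = l(x) × m_x:
  age 6: 0.58 × 31 = 17.980
  age 7: 0.29 × 68 = 19.720
  age 8: 0.21 × 74 = 15.540
Maximum at age 7 (19.720).

7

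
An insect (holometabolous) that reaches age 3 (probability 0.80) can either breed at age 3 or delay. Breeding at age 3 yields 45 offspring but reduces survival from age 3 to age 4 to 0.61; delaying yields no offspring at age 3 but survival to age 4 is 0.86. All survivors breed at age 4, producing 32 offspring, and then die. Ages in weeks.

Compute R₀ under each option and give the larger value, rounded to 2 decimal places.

breed at age 3: R₀ = 0.80 × (45 + 0.61 × 32) = 0.80 × 64.5200 = 51.6160
delay to age 4: R₀ = 0.80 × (0.86 × 32) = 0.80 × 27.5200 = 22.0160
Higher: breed at age 3 (51.6160).

51.62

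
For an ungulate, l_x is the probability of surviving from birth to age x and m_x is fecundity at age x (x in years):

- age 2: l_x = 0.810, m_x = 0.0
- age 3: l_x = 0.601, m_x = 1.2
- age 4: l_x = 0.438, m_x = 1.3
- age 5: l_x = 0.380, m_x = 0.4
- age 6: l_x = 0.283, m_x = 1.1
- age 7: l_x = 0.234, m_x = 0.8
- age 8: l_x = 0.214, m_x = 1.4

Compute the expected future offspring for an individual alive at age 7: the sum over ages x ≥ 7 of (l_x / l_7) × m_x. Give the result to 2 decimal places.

l_7 = 0.234. Conditional survival from age 7 to x is l_x / l_7.
  x=7: (0.234/0.234) × 0.8 = 0.8000
  x=8: (0.214/0.234) × 1.4 = 1.2803
Sum = 0.8000 + 1.2803 = 2.0803

2.08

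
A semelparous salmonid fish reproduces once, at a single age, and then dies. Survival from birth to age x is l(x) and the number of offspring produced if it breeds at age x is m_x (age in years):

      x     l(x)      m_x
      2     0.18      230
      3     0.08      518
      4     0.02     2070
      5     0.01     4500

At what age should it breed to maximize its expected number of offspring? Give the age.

5

Expected offspring if breeding at age x = l(x) × m_x:
  age 2: 0.18 × 230 = 41.400
  age 3: 0.08 × 518 = 41.440
  age 4: 0.02 × 2070 = 41.400
  age 5: 0.01 × 4500 = 45.000
Maximum at age 5 (45.000).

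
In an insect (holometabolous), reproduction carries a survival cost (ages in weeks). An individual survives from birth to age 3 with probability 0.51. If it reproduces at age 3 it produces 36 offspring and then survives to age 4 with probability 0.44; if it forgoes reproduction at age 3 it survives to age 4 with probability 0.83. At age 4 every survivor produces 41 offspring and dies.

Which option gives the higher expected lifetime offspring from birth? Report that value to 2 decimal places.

breed at age 3: R₀ = 0.51 × (36 + 0.44 × 41) = 0.51 × 54.0400 = 27.5604
delay to age 4: R₀ = 0.51 × (0.83 × 41) = 0.51 × 34.0300 = 17.3553
Higher: breed at age 3 (27.5604).

27.56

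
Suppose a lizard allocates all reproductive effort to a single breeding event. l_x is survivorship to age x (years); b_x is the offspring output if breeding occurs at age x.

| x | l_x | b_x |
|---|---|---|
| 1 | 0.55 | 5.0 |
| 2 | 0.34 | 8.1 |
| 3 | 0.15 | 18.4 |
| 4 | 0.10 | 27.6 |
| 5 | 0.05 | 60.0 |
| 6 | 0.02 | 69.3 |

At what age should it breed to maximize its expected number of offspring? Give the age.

5

Expected offspring if breeding at age x = l_x × b_x:
  age 1: 0.55 × 5.0 = 2.750
  age 2: 0.34 × 8.1 = 2.754
  age 3: 0.15 × 18.4 = 2.760
  age 4: 0.10 × 27.6 = 2.760
  age 5: 0.05 × 60.0 = 3.000
  age 6: 0.02 × 69.3 = 1.386
Maximum at age 5 (3.000).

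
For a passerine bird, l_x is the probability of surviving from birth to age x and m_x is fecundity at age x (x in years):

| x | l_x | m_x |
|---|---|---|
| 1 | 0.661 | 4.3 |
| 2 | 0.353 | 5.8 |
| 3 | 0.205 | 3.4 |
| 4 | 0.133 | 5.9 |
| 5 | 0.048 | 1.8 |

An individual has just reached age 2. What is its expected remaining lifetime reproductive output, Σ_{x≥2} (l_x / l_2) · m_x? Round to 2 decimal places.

l_2 = 0.353. Conditional survival from age 2 to x is l_x / l_2.
  x=2: (0.353/0.353) × 5.8 = 5.8000
  x=3: (0.205/0.353) × 3.4 = 1.9745
  x=4: (0.133/0.353) × 5.9 = 2.2229
  x=5: (0.048/0.353) × 1.8 = 0.2448
Sum = 5.8000 + 1.9745 + 2.2229 + 0.2448 = 10.2422

10.24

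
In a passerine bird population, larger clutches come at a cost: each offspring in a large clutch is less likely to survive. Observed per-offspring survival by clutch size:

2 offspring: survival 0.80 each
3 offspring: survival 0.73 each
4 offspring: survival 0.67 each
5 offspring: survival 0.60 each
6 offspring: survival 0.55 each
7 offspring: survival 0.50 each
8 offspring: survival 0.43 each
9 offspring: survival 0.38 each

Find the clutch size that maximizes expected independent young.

7

Expected independent young = c × s(c):
  c=2: 2 × 0.80 = 1.600
  c=3: 3 × 0.73 = 2.190
  c=4: 4 × 0.67 = 2.680
  c=5: 5 × 0.60 = 3.000
  c=6: 6 × 0.55 = 3.300
  c=7: 7 × 0.50 = 3.500
  c=8: 8 × 0.43 = 3.440
  c=9: 9 × 0.38 = 3.420
Maximum at c = 7 (3.500 independent young).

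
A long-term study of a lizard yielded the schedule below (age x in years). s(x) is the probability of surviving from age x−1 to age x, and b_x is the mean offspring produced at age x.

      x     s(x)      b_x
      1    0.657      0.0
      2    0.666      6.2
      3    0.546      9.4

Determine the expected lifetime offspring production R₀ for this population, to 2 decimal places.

Survivorship from birth: l_x = s_1·s_2·…·s_x.
  l_1 = 0.65700
  l_2 = 0.43756
  l_3 = 0.23891
R₀ = Σ l_x b_x:
  age 1: 0.65700 × 0.0 = 0.0000
  age 2: 0.43756 × 6.2 = 2.7129
  age 3: 0.23891 × 9.4 = 2.2458
R₀ = 0.0000 + 2.7129 + 2.2458 = 4.9586

4.96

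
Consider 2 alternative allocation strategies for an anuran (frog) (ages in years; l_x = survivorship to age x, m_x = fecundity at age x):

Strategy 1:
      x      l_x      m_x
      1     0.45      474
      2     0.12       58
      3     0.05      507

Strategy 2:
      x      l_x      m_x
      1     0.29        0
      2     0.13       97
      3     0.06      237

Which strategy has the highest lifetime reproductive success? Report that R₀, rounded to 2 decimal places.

Strategy 1: R₀ = 0.45×474 + 0.12×58 + 0.05×507 = 245.6100
Strategy 2: R₀ = 0.29×0 + 0.13×97 + 0.06×237 = 26.8300
Highest R₀: strategy 1 with 245.6100.

245.61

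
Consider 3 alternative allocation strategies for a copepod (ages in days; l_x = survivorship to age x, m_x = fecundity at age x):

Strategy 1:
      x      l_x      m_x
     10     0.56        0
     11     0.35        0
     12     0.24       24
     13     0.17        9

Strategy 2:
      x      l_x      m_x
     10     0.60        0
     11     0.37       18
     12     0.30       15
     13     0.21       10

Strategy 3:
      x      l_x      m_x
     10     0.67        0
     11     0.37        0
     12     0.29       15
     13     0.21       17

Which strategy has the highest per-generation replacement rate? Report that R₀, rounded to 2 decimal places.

13.26

Strategy 1: R₀ = 0.56×0 + 0.35×0 + 0.24×24 + 0.17×9 = 7.2900
Strategy 2: R₀ = 0.60×0 + 0.37×18 + 0.30×15 + 0.21×10 = 13.2600
Strategy 3: R₀ = 0.67×0 + 0.37×0 + 0.29×15 + 0.21×17 = 7.9200
Highest R₀: strategy 2 with 13.2600.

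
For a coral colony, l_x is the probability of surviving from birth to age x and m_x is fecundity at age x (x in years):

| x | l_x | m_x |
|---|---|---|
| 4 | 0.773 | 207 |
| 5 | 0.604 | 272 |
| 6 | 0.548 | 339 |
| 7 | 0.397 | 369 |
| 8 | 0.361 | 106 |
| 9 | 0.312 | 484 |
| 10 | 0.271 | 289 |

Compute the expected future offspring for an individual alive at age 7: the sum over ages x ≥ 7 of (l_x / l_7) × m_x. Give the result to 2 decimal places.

l_7 = 0.397. Conditional survival from age 7 to x is l_x / l_7.
  x=7: (0.397/0.397) × 369 = 369.0000
  x=8: (0.361/0.397) × 106 = 96.3879
  x=9: (0.312/0.397) × 484 = 380.3728
  x=10: (0.271/0.397) × 289 = 197.2771
Sum = 369.0000 + 96.3879 + 380.3728 + 197.2771 = 1043.0378

1043.04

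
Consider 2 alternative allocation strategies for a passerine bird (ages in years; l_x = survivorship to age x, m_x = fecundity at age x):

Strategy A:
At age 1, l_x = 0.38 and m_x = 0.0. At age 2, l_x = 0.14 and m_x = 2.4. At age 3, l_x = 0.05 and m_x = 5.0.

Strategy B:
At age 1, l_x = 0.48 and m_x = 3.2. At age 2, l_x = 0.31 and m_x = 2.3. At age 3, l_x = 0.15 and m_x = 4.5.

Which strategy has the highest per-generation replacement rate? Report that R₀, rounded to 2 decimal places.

Strategy A: R₀ = 0.38×0.0 + 0.14×2.4 + 0.05×5.0 = 0.5860
Strategy B: R₀ = 0.48×3.2 + 0.31×2.3 + 0.15×4.5 = 2.9240
Highest R₀: strategy B with 2.9240.

2.92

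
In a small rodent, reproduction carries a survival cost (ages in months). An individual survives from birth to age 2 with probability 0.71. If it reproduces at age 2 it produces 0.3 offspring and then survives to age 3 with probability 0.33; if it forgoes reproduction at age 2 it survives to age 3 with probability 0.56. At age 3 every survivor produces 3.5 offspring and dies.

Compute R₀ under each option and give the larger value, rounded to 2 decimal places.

breed at age 2: R₀ = 0.71 × (0.3 + 0.33 × 3.5) = 0.71 × 1.4550 = 1.0331
delay to age 3: R₀ = 0.71 × (0.56 × 3.5) = 0.71 × 1.9600 = 1.3916
Higher: delay to age 3 (1.3916).

1.39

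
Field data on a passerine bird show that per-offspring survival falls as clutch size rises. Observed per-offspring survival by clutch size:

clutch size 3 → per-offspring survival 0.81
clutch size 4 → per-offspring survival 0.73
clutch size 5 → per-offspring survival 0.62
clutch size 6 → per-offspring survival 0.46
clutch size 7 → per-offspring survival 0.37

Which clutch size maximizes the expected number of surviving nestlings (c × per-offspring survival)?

5

Expected surviving nestlings = c × s(c):
  c=3: 3 × 0.81 = 2.430
  c=4: 4 × 0.73 = 2.920
  c=5: 5 × 0.62 = 3.100
  c=6: 6 × 0.46 = 2.760
  c=7: 7 × 0.37 = 2.590
Maximum at c = 5 (3.100 surviving nestlings).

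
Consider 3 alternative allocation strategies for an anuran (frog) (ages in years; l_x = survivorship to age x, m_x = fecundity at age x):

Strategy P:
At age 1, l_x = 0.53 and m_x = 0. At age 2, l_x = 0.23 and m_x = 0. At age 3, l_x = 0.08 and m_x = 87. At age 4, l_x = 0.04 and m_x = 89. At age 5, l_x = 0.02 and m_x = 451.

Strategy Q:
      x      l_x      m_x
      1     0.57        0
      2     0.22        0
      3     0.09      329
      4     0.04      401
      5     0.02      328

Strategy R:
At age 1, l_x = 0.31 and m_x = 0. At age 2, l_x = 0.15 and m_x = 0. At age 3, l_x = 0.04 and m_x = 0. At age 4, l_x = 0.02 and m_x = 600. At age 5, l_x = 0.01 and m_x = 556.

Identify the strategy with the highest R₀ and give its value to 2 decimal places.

Strategy P: R₀ = 0.53×0 + 0.23×0 + 0.08×87 + 0.04×89 + 0.02×451 = 19.5400
Strategy Q: R₀ = 0.57×0 + 0.22×0 + 0.09×329 + 0.04×401 + 0.02×328 = 52.2100
Strategy R: R₀ = 0.31×0 + 0.15×0 + 0.04×0 + 0.02×600 + 0.01×556 = 17.5600
Highest R₀: strategy Q with 52.2100.

52.21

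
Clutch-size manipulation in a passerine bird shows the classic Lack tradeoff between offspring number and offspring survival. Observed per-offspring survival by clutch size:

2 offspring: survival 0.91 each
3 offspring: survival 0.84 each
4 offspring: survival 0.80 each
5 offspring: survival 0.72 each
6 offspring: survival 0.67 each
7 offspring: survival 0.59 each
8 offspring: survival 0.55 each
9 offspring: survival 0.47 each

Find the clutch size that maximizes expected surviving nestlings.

Expected surviving nestlings = c × s(c):
  c=2: 2 × 0.91 = 1.820
  c=3: 3 × 0.84 = 2.520
  c=4: 4 × 0.80 = 3.200
  c=5: 5 × 0.72 = 3.600
  c=6: 6 × 0.67 = 4.020
  c=7: 7 × 0.59 = 4.130
  c=8: 8 × 0.55 = 4.400
  c=9: 9 × 0.47 = 4.230
Maximum at c = 8 (4.400 surviving nestlings).

8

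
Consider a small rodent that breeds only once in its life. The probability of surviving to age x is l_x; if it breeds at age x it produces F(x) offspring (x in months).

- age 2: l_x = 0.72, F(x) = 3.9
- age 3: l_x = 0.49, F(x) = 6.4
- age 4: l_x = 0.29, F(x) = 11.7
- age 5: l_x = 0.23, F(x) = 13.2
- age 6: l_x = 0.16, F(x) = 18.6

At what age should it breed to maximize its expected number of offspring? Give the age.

4

Expected offspring if breeding at age x = l_x × F(x):
  age 2: 0.72 × 3.9 = 2.808
  age 3: 0.49 × 6.4 = 3.136
  age 4: 0.29 × 11.7 = 3.393
  age 5: 0.23 × 13.2 = 3.036
  age 6: 0.16 × 18.6 = 2.976
Maximum at age 4 (3.393).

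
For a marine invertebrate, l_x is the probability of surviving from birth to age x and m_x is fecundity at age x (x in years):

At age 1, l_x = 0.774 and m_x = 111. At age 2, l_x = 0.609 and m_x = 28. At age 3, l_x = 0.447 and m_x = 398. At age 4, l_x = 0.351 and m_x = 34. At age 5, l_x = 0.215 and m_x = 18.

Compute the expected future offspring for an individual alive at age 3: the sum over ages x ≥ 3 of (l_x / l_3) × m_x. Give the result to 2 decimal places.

l_3 = 0.447. Conditional survival from age 3 to x is l_x / l_3.
  x=3: (0.447/0.447) × 398 = 398.0000
  x=4: (0.351/0.447) × 34 = 26.6980
  x=5: (0.215/0.447) × 18 = 8.6577
Sum = 398.0000 + 26.6980 + 8.6577 = 433.3557

433.36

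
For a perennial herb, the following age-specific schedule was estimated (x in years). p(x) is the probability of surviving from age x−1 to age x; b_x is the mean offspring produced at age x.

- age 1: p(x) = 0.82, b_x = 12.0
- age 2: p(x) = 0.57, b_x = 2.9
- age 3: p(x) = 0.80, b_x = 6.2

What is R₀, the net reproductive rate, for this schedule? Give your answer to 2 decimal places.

13.51

Survivorship from birth: l_x = p_1·p_2·…·p_x.
  l_1 = 0.82000
  l_2 = 0.46740
  l_3 = 0.37392
R₀ = Σ l_x b_x:
  age 1: 0.82000 × 12.0 = 9.8400
  age 2: 0.46740 × 2.9 = 1.3555
  age 3: 0.37392 × 6.2 = 2.3183
R₀ = 9.8400 + 1.3555 + 2.3183 = 13.5138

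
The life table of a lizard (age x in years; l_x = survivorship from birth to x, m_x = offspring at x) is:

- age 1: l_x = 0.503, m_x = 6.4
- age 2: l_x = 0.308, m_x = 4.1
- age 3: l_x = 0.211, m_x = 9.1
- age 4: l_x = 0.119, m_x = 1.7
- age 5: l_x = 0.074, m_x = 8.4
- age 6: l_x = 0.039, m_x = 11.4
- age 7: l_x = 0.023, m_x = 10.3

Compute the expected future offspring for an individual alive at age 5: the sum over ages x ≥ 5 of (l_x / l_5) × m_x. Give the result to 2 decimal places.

l_5 = 0.074. Conditional survival from age 5 to x is l_x / l_5.
  x=5: (0.074/0.074) × 8.4 = 8.4000
  x=6: (0.039/0.074) × 11.4 = 6.0081
  x=7: (0.023/0.074) × 10.3 = 3.2014
Sum = 8.4000 + 6.0081 + 3.2014 = 17.6095

17.61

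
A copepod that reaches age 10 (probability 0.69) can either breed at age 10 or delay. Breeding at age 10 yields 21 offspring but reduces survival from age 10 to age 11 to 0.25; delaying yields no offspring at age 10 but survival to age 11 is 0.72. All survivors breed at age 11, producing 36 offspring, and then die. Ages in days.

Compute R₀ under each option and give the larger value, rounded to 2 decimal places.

breed at age 10: R₀ = 0.69 × (21 + 0.25 × 36) = 0.69 × 30.0000 = 20.7000
delay to age 11: R₀ = 0.69 × (0.72 × 36) = 0.69 × 25.9200 = 17.8848
Higher: breed at age 10 (20.7000).

20.70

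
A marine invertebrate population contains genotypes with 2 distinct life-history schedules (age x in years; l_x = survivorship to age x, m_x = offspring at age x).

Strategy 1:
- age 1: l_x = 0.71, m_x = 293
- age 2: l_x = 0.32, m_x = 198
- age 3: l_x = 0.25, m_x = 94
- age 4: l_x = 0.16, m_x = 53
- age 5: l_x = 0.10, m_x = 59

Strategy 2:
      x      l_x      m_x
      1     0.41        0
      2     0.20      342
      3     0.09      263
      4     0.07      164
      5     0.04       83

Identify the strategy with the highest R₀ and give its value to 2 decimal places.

Strategy 1: R₀ = 0.71×293 + 0.32×198 + 0.25×94 + 0.16×53 + 0.10×59 = 309.2700
Strategy 2: R₀ = 0.41×0 + 0.20×342 + 0.09×263 + 0.07×164 + 0.04×83 = 106.8700
Highest R₀: strategy 1 with 309.2700.

309.27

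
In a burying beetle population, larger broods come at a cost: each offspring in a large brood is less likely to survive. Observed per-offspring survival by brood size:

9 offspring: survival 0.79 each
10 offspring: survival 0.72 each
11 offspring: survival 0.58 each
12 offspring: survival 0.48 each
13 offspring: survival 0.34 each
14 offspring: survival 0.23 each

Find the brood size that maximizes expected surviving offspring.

Expected surviving offspring = c × s(c):
  c=9: 9 × 0.79 = 7.110
  c=10: 10 × 0.72 = 7.200
  c=11: 11 × 0.58 = 6.380
  c=12: 12 × 0.48 = 5.760
  c=13: 13 × 0.34 = 4.420
  c=14: 14 × 0.23 = 3.220
Maximum at c = 10 (7.200 surviving offspring).

10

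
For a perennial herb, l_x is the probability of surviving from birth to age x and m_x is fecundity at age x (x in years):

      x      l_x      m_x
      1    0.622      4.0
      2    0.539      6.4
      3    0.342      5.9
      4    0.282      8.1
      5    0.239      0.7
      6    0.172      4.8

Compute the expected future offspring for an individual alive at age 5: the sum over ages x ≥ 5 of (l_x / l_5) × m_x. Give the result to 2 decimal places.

l_5 = 0.239. Conditional survival from age 5 to x is l_x / l_5.
  x=5: (0.239/0.239) × 0.7 = 0.7000
  x=6: (0.172/0.239) × 4.8 = 3.4544
Sum = 0.7000 + 3.4544 = 4.1544

4.15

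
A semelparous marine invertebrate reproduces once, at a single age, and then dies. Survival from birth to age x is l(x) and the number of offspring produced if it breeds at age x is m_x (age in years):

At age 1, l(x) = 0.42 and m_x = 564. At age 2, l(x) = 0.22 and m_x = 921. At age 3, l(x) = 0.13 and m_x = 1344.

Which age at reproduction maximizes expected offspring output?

1

Expected offspring if breeding at age x = l(x) × m_x:
  age 1: 0.42 × 564 = 236.880
  age 2: 0.22 × 921 = 202.620
  age 3: 0.13 × 1344 = 174.720
Maximum at age 1 (236.880).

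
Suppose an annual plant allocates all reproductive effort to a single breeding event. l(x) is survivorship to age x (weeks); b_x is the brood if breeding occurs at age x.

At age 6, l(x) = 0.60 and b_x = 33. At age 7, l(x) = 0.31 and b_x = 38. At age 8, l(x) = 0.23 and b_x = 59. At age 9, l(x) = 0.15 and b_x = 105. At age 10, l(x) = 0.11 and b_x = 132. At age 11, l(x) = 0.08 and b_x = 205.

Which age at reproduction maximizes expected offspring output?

Expected offspring if breeding at age x = l(x) × b_x:
  age 6: 0.60 × 33 = 19.800
  age 7: 0.31 × 38 = 11.780
  age 8: 0.23 × 59 = 13.570
  age 9: 0.15 × 105 = 15.750
  age 10: 0.11 × 132 = 14.520
  age 11: 0.08 × 205 = 16.400
Maximum at age 6 (19.800).

6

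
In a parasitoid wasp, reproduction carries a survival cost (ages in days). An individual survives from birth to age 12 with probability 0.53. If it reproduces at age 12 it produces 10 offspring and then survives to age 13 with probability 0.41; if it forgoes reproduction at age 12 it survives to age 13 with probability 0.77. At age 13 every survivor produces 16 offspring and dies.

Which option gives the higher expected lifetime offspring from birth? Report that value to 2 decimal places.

8.78

breed at age 12: R₀ = 0.53 × (10 + 0.41 × 16) = 0.53 × 16.5600 = 8.7768
delay to age 13: R₀ = 0.53 × (0.77 × 16) = 0.53 × 12.3200 = 6.5296
Higher: breed at age 12 (8.7768).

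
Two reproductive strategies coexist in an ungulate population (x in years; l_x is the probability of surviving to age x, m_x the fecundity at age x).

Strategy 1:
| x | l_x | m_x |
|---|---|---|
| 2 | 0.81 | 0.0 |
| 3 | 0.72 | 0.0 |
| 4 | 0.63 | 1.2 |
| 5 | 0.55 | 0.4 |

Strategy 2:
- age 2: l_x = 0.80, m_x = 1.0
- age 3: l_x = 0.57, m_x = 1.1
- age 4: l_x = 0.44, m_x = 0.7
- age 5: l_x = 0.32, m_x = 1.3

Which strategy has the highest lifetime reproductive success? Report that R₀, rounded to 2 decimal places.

2.15

Strategy 1: R₀ = 0.81×0.0 + 0.72×0.0 + 0.63×1.2 + 0.55×0.4 = 0.9760
Strategy 2: R₀ = 0.80×1.0 + 0.57×1.1 + 0.44×0.7 + 0.32×1.3 = 2.1510
Highest R₀: strategy 2 with 2.1510.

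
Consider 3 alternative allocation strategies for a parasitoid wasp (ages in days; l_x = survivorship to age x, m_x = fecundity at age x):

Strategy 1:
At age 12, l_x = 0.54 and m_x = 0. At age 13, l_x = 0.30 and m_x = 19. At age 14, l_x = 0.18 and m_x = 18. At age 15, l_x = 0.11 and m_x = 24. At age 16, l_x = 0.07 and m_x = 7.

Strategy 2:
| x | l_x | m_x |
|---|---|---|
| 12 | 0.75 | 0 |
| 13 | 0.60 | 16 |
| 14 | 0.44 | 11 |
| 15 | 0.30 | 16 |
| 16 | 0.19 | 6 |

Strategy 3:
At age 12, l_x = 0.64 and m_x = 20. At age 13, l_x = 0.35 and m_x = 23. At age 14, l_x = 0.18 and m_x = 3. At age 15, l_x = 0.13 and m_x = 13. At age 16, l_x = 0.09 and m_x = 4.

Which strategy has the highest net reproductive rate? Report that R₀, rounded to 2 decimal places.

Strategy 1: R₀ = 0.54×0 + 0.30×19 + 0.18×18 + 0.11×24 + 0.07×7 = 12.0700
Strategy 2: R₀ = 0.75×0 + 0.60×16 + 0.44×11 + 0.30×16 + 0.19×6 = 20.3800
Strategy 3: R₀ = 0.64×20 + 0.35×23 + 0.18×3 + 0.13×13 + 0.09×4 = 23.4400
Highest R₀: strategy 3 with 23.4400.

23.44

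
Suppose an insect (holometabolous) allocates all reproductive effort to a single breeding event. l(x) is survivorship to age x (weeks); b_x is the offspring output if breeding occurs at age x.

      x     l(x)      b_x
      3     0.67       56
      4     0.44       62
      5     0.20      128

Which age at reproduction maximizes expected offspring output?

3

Expected offspring if breeding at age x = l(x) × b_x:
  age 3: 0.67 × 56 = 37.520
  age 4: 0.44 × 62 = 27.280
  age 5: 0.20 × 128 = 25.600
Maximum at age 3 (37.520).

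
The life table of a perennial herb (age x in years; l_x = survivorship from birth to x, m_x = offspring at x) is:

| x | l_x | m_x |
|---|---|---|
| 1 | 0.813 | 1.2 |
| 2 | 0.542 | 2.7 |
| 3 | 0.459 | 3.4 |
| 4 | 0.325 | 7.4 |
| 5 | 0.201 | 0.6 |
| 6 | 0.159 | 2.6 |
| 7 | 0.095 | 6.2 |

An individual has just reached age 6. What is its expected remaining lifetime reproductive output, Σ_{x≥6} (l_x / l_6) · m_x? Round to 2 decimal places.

l_6 = 0.159. Conditional survival from age 6 to x is l_x / l_6.
  x=6: (0.159/0.159) × 2.6 = 2.6000
  x=7: (0.095/0.159) × 6.2 = 3.7044
Sum = 2.6000 + 3.7044 = 6.3044

6.30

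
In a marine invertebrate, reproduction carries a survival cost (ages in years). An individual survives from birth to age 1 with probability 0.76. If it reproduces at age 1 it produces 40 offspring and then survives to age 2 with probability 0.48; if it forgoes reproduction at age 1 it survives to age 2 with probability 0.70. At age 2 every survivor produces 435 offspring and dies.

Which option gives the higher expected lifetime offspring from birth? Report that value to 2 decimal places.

breed at age 1: R₀ = 0.76 × (40 + 0.48 × 435) = 0.76 × 248.8000 = 189.0880
delay to age 2: R₀ = 0.76 × (0.70 × 435) = 0.76 × 304.5000 = 231.4200
Higher: delay to age 2 (231.4200).

231.42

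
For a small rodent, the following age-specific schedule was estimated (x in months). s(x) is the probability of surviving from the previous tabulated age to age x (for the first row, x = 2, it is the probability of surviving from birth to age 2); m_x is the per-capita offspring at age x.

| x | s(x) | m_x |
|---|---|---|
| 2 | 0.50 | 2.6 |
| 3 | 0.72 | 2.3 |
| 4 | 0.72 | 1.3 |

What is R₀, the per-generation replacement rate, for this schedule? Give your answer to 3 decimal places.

Survivorship from birth: l_x = s_2·s_3·…·s_x.
  l_2 = 0.50000
  l_3 = 0.36000
  l_4 = 0.25920
R₀ = Σ l_x m_x:
  age 2: 0.50000 × 2.6 = 1.3000
  age 3: 0.36000 × 2.3 = 0.8280
  age 4: 0.25920 × 1.3 = 0.3370
R₀ = 1.3000 + 0.8280 + 0.3370 = 2.4650

2.465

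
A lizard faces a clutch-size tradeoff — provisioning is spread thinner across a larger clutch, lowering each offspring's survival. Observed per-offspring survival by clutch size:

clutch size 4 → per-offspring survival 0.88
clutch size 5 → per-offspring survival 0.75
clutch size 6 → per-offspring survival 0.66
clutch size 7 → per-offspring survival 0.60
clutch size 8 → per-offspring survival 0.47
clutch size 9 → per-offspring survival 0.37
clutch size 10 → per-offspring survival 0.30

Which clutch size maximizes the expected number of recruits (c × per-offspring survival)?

Expected recruits = c × s(c):
  c=4: 4 × 0.88 = 3.520
  c=5: 5 × 0.75 = 3.750
  c=6: 6 × 0.66 = 3.960
  c=7: 7 × 0.60 = 4.200
  c=8: 8 × 0.47 = 3.760
  c=9: 9 × 0.37 = 3.330
  c=10: 10 × 0.30 = 3.000
Maximum at c = 7 (4.200 recruits).

7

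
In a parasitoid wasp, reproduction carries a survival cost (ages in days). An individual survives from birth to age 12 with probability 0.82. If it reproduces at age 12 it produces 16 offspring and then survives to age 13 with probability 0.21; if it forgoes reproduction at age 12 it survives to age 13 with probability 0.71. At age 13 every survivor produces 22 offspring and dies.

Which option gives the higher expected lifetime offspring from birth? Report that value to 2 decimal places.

16.91

breed at age 12: R₀ = 0.82 × (16 + 0.21 × 22) = 0.82 × 20.6200 = 16.9084
delay to age 13: R₀ = 0.82 × (0.71 × 22) = 0.82 × 15.6200 = 12.8084
Higher: breed at age 12 (16.9084).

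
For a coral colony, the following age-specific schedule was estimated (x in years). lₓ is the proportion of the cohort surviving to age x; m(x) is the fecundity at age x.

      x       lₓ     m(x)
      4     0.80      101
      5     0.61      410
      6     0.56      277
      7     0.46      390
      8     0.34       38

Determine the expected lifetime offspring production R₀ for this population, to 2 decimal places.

R₀ = Σ lₓ m(x):
  age 4: 0.80 × 101 = 80.8000
  age 5: 0.61 × 410 = 250.1000
  age 6: 0.56 × 277 = 155.1200
  age 7: 0.46 × 390 = 179.4000
  age 8: 0.34 × 38 = 12.9200
R₀ = 80.8000 + 250.1000 + 155.1200 + 179.4000 + 12.9200 = 678.3400

678.34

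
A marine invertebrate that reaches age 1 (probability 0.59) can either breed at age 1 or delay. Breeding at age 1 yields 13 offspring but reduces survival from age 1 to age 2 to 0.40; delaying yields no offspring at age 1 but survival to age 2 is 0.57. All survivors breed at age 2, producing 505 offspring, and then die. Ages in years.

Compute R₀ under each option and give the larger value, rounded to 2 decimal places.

breed at age 1: R₀ = 0.59 × (13 + 0.40 × 505) = 0.59 × 215.0000 = 126.8500
delay to age 2: R₀ = 0.59 × (0.57 × 505) = 0.59 × 287.8500 = 169.8315
Higher: delay to age 2 (169.8315).

169.83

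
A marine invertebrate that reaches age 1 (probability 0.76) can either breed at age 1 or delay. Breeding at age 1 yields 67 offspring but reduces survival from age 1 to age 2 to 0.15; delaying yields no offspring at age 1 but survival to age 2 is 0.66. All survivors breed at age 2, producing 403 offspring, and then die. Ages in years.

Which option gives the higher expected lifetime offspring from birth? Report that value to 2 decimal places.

breed at age 1: R₀ = 0.76 × (67 + 0.15 × 403) = 0.76 × 127.4500 = 96.8620
delay to age 2: R₀ = 0.76 × (0.66 × 403) = 0.76 × 265.9800 = 202.1448
Higher: delay to age 2 (202.1448).

202.14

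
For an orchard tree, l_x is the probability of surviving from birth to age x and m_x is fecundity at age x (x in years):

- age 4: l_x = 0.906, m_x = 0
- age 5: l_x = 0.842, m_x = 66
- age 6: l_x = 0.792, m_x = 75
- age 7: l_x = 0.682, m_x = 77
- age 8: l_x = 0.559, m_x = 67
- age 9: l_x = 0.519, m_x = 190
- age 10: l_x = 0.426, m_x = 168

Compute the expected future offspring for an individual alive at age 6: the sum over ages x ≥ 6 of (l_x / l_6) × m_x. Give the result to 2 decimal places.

l_6 = 0.792. Conditional survival from age 6 to x is l_x / l_6.
  x=6: (0.792/0.792) × 75 = 75.0000
  x=7: (0.682/0.792) × 77 = 66.3056
  x=8: (0.559/0.792) × 67 = 47.2891
  x=9: (0.519/0.792) × 190 = 124.5076
  x=10: (0.426/0.792) × 168 = 90.3636
Sum = 75.0000 + 66.3056 + 47.2891 + 124.5076 + 90.3636 = 403.4659

403.47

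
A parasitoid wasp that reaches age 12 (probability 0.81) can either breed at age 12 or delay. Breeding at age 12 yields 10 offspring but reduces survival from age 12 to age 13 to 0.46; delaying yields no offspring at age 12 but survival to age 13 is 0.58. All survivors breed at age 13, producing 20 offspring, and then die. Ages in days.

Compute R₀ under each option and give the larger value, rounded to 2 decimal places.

15.55

breed at age 12: R₀ = 0.81 × (10 + 0.46 × 20) = 0.81 × 19.2000 = 15.5520
delay to age 13: R₀ = 0.81 × (0.58 × 20) = 0.81 × 11.6000 = 9.3960
Higher: breed at age 12 (15.5520).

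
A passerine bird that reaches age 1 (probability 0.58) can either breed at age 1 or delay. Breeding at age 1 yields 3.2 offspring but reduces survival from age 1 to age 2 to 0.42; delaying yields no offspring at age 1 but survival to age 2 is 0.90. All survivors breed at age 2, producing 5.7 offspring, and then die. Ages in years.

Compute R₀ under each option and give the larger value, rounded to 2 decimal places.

3.24

breed at age 1: R₀ = 0.58 × (3.2 + 0.42 × 5.7) = 0.58 × 5.5940 = 3.2445
delay to age 2: R₀ = 0.58 × (0.90 × 5.7) = 0.58 × 5.1300 = 2.9754
Higher: breed at age 1 (3.2445).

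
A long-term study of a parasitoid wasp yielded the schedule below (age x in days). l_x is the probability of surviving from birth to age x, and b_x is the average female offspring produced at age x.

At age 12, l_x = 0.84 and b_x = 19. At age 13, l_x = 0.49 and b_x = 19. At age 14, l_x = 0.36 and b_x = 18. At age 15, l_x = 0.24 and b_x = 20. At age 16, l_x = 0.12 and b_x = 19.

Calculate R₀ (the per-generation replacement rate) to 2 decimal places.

R₀ = Σ l_x b_x:
  age 12: 0.84 × 19 = 15.9600
  age 13: 0.49 × 19 = 9.3100
  age 14: 0.36 × 18 = 6.4800
  age 15: 0.24 × 20 = 4.8000
  age 16: 0.12 × 19 = 2.2800
R₀ = 15.9600 + 9.3100 + 6.4800 + 4.8000 + 2.2800 = 38.8300

38.83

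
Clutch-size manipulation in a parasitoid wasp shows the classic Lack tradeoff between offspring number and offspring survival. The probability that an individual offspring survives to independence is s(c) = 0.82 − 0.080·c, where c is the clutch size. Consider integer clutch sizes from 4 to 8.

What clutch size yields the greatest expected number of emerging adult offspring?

Expected emerging adult offspring = c × s(c):
  c=4: 4 × 0.500 = 2.000
  c=5: 5 × 0.420 = 2.100
  c=6: 6 × 0.340 = 2.040
  c=7: 7 × 0.260 = 1.820
  c=8: 8 × 0.180 = 1.440
Maximum at c = 5 (2.100 emerging adult offspring).

5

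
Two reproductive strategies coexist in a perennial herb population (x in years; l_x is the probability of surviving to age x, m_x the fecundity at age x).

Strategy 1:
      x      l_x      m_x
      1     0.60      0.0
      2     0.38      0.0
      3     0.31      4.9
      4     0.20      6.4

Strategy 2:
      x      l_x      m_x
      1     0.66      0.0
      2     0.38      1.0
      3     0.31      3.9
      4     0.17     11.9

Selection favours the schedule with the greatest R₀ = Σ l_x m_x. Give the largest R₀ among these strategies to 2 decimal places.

Strategy 1: R₀ = 0.60×0.0 + 0.38×0.0 + 0.31×4.9 + 0.20×6.4 = 2.7990
Strategy 2: R₀ = 0.66×0.0 + 0.38×1.0 + 0.31×3.9 + 0.17×11.9 = 3.6120
Highest R₀: strategy 2 with 3.6120.

3.61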